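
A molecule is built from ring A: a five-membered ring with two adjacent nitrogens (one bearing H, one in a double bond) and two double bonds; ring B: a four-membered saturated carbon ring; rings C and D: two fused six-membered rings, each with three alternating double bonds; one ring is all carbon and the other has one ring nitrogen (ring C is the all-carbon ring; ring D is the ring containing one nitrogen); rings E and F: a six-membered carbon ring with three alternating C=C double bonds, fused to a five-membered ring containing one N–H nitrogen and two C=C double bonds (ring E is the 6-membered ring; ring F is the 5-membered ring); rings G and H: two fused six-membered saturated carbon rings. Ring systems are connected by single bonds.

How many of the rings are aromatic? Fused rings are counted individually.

5

Ring A is fully conjugated (every ring atom contributes a p orbital); 2 ring double bonds (4 π electrons) plus a heteroatom lone pair (2) give 6 π electrons. 6 = 4(1)+2, so ring A is aromatic (pyrazole).
Ring B has only sp³ atoms, so it is not fully conjugated — not aromatic (cyclobutane).
Rings C and D form a fused bicyclic system (with one nitrogen) with 10 sp² atoms and 10 π electrons from ring double bonds. 10 = 4(2)+2, so the system is aromatic and both rings count as aromatic (quinoline).
Rings E and F form a fused bicyclic system (with one N–H) with 9 sp² atoms and 10 π electrons from ring double bonds plus a heteroatom lone pair. 10 = 4(2)+2, so the system is aromatic and both rings count as aromatic (indole).
Ring G has only sp³ atoms, so it is not fully conjugated — not aromatic (cyclohexane ring).
Ring H has only sp³ atoms, so it is not fully conjugated — not aromatic (cyclohexane ring).
Aromatic: A, C, D, E, F. Total: 5.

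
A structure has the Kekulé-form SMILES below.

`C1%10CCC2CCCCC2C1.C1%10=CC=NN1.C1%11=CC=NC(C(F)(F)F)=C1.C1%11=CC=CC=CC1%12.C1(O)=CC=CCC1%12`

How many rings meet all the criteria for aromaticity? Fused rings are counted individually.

The SMILES encodes two fused six-membered saturated carbon rings; a five-membered ring with two adjacent nitrogens (one bearing H, one in a double bond) and two double bonds; a six-membered ring of five carbons and one nitrogen with three alternating double bonds; a seven-membered carbon ring with three C=C double bonds and one sp³ carbon; a six-membered carbon ring with two conjugated C=C double bonds and two sp³ carbons.
The 6-membered ring has only sp³ atoms, so it is not fully conjugated — not aromatic (cyclohexane ring).
The second 6-membered ring has only sp³ atoms, so it is not fully conjugated — not aromatic (cyclohexane ring).
The 5-membered ring with two adjacent nitrogens (one N–H, one =N–) is planar and fully conjugated; 2 ring double bonds (4 π electrons) plus a heteroatom lone pair (2) give 6 π electrons. Since 6 = 4n+2 (n=1), it is aromatic (pyrazole).
The 6-membered ring with one nitrogen is fully conjugated (every ring atom contributes a p orbital); 3 ring double bonds give 6 π electrons. Since 6 = 4n+2 (n=1), it is aromatic (pyridine).
The 7-membered ring has one sp³ carbon, so it is not fully conjugated — not aromatic (cycloheptatriene).
The third 6-membered ring has two sp³ carbons, so it is not fully conjugated — not aromatic (1,3-cyclohexadiene).
2 of the 6 rings are aromatic. Total: 2.

2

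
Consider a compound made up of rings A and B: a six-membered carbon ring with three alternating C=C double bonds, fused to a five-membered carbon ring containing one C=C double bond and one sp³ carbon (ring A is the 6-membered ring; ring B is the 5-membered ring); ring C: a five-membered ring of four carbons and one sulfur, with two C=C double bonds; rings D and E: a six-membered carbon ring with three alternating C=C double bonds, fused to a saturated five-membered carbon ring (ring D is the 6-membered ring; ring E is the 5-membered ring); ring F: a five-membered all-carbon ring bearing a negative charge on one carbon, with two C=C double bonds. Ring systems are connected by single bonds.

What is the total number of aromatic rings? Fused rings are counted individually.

Ring A is fully conjugated (every ring atom contributes a p orbital); 3 ring double bonds give 6 π electrons. That satisfies 4n+2 with n=1, so ring A is aromatic (benzene ring).
Ring B has one sp³ carbon, so it is not fully conjugated — not aromatic (cyclopentene ring).
Ring C is fully conjugated (every ring atom contributes a p orbital); 2 ring double bonds (4 π electrons) plus a heteroatom lone pair (2) give 6 π electrons. Since 6 = 4n+2 (n=1), ring C is aromatic (thiophene).
Ring D has a continuous p-orbital overlap around the ring; 3 ring double bonds give 6 π electrons. That satisfies 4n+2 with n=1, so ring D is aromatic (benzene ring).
Ring E has three sp³ carbons, so it is not fully conjugated — not aromatic (cyclopentane ring).
Ring F has a continuous p-orbital overlap around the ring; 2 ring double bonds (4 π electrons) plus the carbanion lone pair (2) give 6 π electrons. Since 6 = 4n+2 (n=1), ring F is aromatic (cyclopentadienyl anion).
Aromatic: A, C, D, F. Total: 4.

4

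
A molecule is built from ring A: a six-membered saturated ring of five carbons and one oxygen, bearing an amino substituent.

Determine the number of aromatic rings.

Ring A has only sp³ atoms, so it is not fully conjugated — not aromatic (tetrahydropyran).

0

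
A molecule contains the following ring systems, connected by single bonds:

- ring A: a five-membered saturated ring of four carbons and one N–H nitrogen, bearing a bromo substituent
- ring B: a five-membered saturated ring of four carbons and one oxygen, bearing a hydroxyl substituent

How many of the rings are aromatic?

0

Ring A has only sp³ atoms, so it is not fully conjugated — not aromatic (pyrrolidine).
Ring B has only sp³ atoms, so it is not fully conjugated — not aromatic (tetrahydrofuran).
No ring is aromatic. Total: 0.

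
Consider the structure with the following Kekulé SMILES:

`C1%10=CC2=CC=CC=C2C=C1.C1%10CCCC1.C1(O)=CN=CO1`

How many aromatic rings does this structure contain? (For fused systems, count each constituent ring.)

The SMILES encodes two fused six-membered carbon rings, each with three alternating C=C double bonds; a five-membered saturated carbon ring; a five-membered ring with an oxygen at position 1 and a nitrogen at position 3 (in a C=N bond), with two double bonds.
The fused 6/6-membered bicyclic is a single π system with 10 sp² atoms and 10 π electrons from ring double bonds. 10 = 4(2)+2, so the system is aromatic and both rings count as aromatic (naphthalene).
The 5-membered ring has only sp³ atoms, so it is not fully conjugated — not aromatic (cyclopentane).
The 5-membered ring with one oxygen and one =N– is fully conjugated (every ring atom contributes a p orbital); 2 ring double bonds (4 π electrons) plus a heteroatom lone pair (2) give 6 π electrons. That satisfies 4n+2 with n=1, so it is aromatic (oxazole).
3 of the 4 rings are aromatic. Total: 3.

3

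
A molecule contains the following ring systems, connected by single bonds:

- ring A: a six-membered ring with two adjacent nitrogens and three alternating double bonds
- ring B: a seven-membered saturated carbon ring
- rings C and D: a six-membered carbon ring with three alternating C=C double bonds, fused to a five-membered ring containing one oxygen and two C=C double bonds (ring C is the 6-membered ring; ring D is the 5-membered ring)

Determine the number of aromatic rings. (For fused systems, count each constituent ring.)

Ring A is fully conjugated (every ring atom contributes a p orbital); 3 ring double bonds give 6 π electrons. Since 6 = 4n+2 (n=1), ring A is aromatic (pyridazine).
Ring B has only sp³ atoms, so it is not fully conjugated — not aromatic (cycloheptane).
Rings C and D form a fused bicyclic system (with one oxygen) with 9 sp² atoms and 10 π electrons from ring double bonds plus a heteroatom lone pair. 10 = 4(2)+2, so the system is aromatic and both rings count as aromatic (benzofuran).
Aromatic: A, C, D. Total: 3.

3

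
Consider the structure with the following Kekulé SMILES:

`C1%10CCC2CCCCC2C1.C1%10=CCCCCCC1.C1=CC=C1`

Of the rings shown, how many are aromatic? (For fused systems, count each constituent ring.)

The SMILES encodes two fused six-membered saturated carbon rings; an eight-membered carbon ring with one C=C double bond; a four-membered carbon ring with two alternating C=C double bonds.
The 6-membered ring has only sp³ atoms, so it is not fully conjugated — not aromatic (cyclohexane ring).
The second 6-membered ring has only sp³ atoms, so it is not fully conjugated — not aromatic (cyclohexane ring).
The 8-membered ring has six sp³ carbons, so it is not fully conjugated — not aromatic (cyclooctene).
The 4-membered ring has only sp² ring atoms; a planar conformation would have a fully conjugated π system of 4 electrons. But 4 = 4(1), which is 4n not 4n+2, so it is not aromatic (cyclobutadiene) — cyclobutadiene is antiaromatic and distorts to a rectangle.
None of the rings are aromatic. Total: 0.

0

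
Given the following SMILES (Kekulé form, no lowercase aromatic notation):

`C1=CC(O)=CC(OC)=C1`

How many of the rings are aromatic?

1

The SMILES encodes a six-membered carbon ring with three alternating C=C double bonds.
The 6-membered ring has a continuous p-orbital overlap around the ring; 3 ring double bonds give 6 π electrons. 6 = 4(1)+2, so it is aromatic (benzene).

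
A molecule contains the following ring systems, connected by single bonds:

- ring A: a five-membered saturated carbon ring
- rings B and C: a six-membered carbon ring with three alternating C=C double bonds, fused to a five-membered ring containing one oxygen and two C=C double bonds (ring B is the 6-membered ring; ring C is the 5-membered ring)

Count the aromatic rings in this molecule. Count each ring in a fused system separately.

Ring A has only sp³ atoms, so it is not fully conjugated — not aromatic (cyclopentane).
Rings B and C form a fused bicyclic system (with one oxygen) with 9 sp² atoms and 10 π electrons from ring double bonds plus a heteroatom lone pair. 10 = 4(2)+2, so the system is aromatic and both rings count as aromatic (benzofuran).
Aromatic: B, C. Total: 2.

2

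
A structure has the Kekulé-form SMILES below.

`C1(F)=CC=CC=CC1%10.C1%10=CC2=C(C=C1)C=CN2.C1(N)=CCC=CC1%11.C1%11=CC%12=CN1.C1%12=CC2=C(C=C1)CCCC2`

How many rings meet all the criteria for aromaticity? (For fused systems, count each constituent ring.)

The SMILES encodes a seven-membered carbon ring with three C=C double bonds and one sp³ carbon; a six-membered carbon ring with three alternating C=C double bonds, fused to a five-membered ring containing one N–H nitrogen and two C=C double bonds; a six-membered carbon ring with two isolated C=C double bonds and two sp³ carbons; a five-membered ring of four carbons and one nitrogen bearing a hydrogen, with two C=C double bonds; a six-membered carbon ring with three alternating C=C double bonds, fused to a saturated six-membered carbon ring.
The 7-membered ring has one sp³ carbon, so it is not fully conjugated — not aromatic (cycloheptatriene).
The fused 6/5-membered bicyclic (with one N–H) is a single π system with 9 sp² atoms and 10 π electrons from ring double bonds plus a heteroatom lone pair. 10 = 4(2)+2, so the system is aromatic and both rings count as aromatic (indole).
The 6-membered ring has two sp³ carbons, so it is not fully conjugated — not aromatic (1,4-cyclohexadiene).
The 5-membered ring with one N–H has a continuous p-orbital overlap around the ring; 2 ring double bonds (4 π electrons) plus a heteroatom lone pair (2) give 6 π electrons. 6 = 4(1)+2, so it is aromatic (pyrrole).
The second 6-membered ring has a continuous p-orbital overlap around the ring; 3 ring double bonds give 6 π electrons. 6 = 4(1)+2, so it is aromatic (benzene ring).
The third 6-membered ring has four sp³ carbons, so it is not fully conjugated — not aromatic (cyclohexane ring).
4 of the 7 rings are aromatic. Total: 4.

4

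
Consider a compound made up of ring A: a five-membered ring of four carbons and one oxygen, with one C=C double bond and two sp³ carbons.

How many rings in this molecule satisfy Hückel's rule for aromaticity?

Ring A has two sp³ carbons, so it is not fully conjugated — not aromatic (2,3-dihydrofuran).

0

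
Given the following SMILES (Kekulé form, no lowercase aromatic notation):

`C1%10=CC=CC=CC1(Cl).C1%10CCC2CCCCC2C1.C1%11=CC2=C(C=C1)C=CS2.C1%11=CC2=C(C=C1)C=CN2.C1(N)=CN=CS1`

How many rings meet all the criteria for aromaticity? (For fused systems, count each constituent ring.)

5

The SMILES encodes a seven-membered carbon ring with three C=C double bonds and one sp³ carbon; two fused six-membered saturated carbon rings; a six-membered carbon ring with three alternating C=C double bonds, fused to a five-membered ring containing one sulfur and two C=C double bonds; a six-membered carbon ring with three alternating C=C double bonds, fused to a five-membered ring containing one N–H nitrogen and two C=C double bonds; a five-membered ring with a sulfur at position 1 and a nitrogen at position 3 (in a C=N bond), with two double bonds.
The 7-membered ring has one sp³ carbon, so it is not fully conjugated — not aromatic (cycloheptatriene).
The 6-membered ring has only sp³ atoms, so it is not fully conjugated — not aromatic (cyclohexane ring).
The second 6-membered ring has only sp³ atoms, so it is not fully conjugated — not aromatic (cyclohexane ring).
The fused 6/5-membered bicyclic (with one sulfur) is a single π system with 9 sp² atoms and 10 π electrons from ring double bonds plus a heteroatom lone pair. 10 = 4(2)+2, so the system is aromatic and both rings count as aromatic (benzothiophene).
The fused 6/5-membered bicyclic (with one N–H) is a single π system with 9 sp² atoms and 10 π electrons from ring double bonds plus a heteroatom lone pair. 10 = 4(2)+2, so the system is aromatic and both rings count as aromatic (indole).
The 5-membered ring with one sulfur and one =N– has a continuous p-orbital overlap around the ring; 2 ring double bonds (4 π electrons) plus a heteroatom lone pair (2) give 6 π electrons. That satisfies 4n+2 with n=1, so it is aromatic (thiazole).
5 of the 8 rings are aromatic. Total: 5.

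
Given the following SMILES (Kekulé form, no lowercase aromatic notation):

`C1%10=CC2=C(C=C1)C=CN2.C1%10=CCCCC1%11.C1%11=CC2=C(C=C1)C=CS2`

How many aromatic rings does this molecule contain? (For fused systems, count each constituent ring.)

The SMILES encodes a six-membered carbon ring with three alternating C=C double bonds, fused to a five-membered ring containing one N–H nitrogen and two C=C double bonds; a six-membered carbon ring with one C=C double bond; a six-membered carbon ring with three alternating C=C double bonds, fused to a five-membered ring containing one sulfur and two C=C double bonds.
The fused 6/5-membered bicyclic (with one N–H) is a single π system with 9 sp² atoms and 10 π electrons from ring double bonds plus a heteroatom lone pair. 10 = 4(2)+2, so the system is aromatic and both rings count as aromatic (indole).
The 6-membered ring has four sp³ carbons, so it is not fully conjugated — not aromatic (cyclohexene).
The fused 6/5-membered bicyclic (with one sulfur) is a single π system with 9 sp² atoms and 10 π electrons from ring double bonds plus a heteroatom lone pair. 10 = 4(2)+2, so the system is aromatic and both rings count as aromatic (benzothiophene).
4 of the 5 rings are aromatic. Total: 4.

4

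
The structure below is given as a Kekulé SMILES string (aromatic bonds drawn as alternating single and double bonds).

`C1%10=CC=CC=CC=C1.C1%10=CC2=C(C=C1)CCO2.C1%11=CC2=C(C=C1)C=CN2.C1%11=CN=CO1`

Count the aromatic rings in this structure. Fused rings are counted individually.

The SMILES encodes an eight-membered carbon ring with four alternating C=C double bonds; a six-membered carbon ring with three alternating C=C double bonds, fused to a five-membered ring containing one oxygen and two sp³ carbons; a six-membered carbon ring with three alternating C=C double bonds, fused to a five-membered ring containing one N–H nitrogen and two C=C double bonds; a five-membered ring with an oxygen at position 1 and a nitrogen at position 3 (in a C=N bond), with two double bonds.
The 8-membered ring has only sp² ring atoms; a planar conformation would have a fully conjugated π system of 8 electrons. But 8 = 4(2), which is 4n not 4n+2, so it is not aromatic (cyclooctatetraene) — cyclooctatetraene distorts into a non-planar tub to avoid antiaromaticity.
The 6-membered ring is planar and fully conjugated; 3 ring double bonds give 6 π electrons. Since 6 = 4n+2 (n=1), it is aromatic (benzene ring).
The 5-membered ring with one oxygen has two sp³ carbons, so it is not fully conjugated — not aromatic (oxolane ring).
The fused 6/5-membered bicyclic (with one N–H) is a single π system with 9 sp² atoms and 10 π electrons from ring double bonds plus a heteroatom lone pair. 10 = 4(2)+2, so the system is aromatic and both rings count as aromatic (indole).
The 5-membered ring with one oxygen and one =N– is planar and fully conjugated; 2 ring double bonds (4 π electrons) plus a heteroatom lone pair (2) give 6 π electrons. 6 = 4(1)+2, so it is aromatic (oxazole).
4 of the 6 rings are aromatic. Total: 4.

4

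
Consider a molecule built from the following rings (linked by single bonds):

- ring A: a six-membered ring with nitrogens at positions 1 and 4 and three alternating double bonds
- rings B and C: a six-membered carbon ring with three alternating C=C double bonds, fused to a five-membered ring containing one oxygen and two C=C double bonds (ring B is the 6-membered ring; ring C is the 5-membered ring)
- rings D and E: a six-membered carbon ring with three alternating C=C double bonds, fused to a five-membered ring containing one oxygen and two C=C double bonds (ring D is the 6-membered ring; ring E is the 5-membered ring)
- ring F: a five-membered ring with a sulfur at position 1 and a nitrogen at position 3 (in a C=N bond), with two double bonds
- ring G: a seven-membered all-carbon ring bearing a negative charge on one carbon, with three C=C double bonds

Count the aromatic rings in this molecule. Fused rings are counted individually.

6

Ring A is planar and fully conjugated; 3 ring double bonds give 6 π electrons. 6 = 4(1)+2, so ring A is aromatic (pyrazine).
Rings B and C form a fused bicyclic system (with one oxygen) with 9 sp² atoms and 10 π electrons from ring double bonds plus a heteroatom lone pair. 10 = 4(2)+2, so the system is aromatic and both rings count as aromatic (benzofuran).
Rings D and E form a fused bicyclic system (with one oxygen) with 9 sp² atoms and 10 π electrons from ring double bonds plus a heteroatom lone pair. 10 = 4(2)+2, so the system is aromatic and both rings count as aromatic (benzofuran).
Ring F is planar and fully conjugated; 2 ring double bonds (4 π electrons) plus a heteroatom lone pair (2) give 6 π electrons. That satisfies 4n+2 with n=1, so ring F is aromatic (thiazole).
Ring G has only sp² ring atoms; a planar conformation would have a fully conjugated π system of 8 electrons. But 8 = 4(2), which is 4n not 4n+2, so ring G is not aromatic (cycloheptatrienyl anion).
Aromatic: A, B, C, D, E, F. Total: 6.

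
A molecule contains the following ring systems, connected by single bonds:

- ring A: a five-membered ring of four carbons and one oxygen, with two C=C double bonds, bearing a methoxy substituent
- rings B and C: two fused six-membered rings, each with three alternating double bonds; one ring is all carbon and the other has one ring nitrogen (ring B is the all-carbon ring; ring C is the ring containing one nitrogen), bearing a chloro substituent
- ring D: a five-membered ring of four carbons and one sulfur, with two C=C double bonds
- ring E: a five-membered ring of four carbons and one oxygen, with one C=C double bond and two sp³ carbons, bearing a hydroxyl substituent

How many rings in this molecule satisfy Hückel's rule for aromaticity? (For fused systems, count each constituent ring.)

Ring A is fully conjugated (every ring atom contributes a p orbital); 2 ring double bonds (4 π electrons) plus a heteroatom lone pair (2) give 6 π electrons. That satisfies 4n+2 with n=1, so ring A is aromatic (furan).
Rings B and C form a fused bicyclic system (with one nitrogen) with 10 sp² atoms and 10 π electrons from ring double bonds. 10 = 4(2)+2, so the system is aromatic and both rings count as aromatic (quinoline).
Ring D is fully conjugated (every ring atom contributes a p orbital); 2 ring double bonds (4 π electrons) plus a heteroatom lone pair (2) give 6 π electrons. Since 6 = 4n+2 (n=1), ring D is aromatic (thiophene).
Ring E has two sp³ carbons, so it is not fully conjugated — not aromatic (2,3-dihydrofuran).
Aromatic: A, B, C, D. Total: 4.

4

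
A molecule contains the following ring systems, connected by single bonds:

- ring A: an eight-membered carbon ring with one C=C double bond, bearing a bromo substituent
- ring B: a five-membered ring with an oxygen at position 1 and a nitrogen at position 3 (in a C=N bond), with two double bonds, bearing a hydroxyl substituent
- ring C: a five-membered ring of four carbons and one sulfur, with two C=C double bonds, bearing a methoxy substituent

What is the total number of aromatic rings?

2

Ring A has six sp³ carbons, so it is not fully conjugated — not aromatic (cyclooctene).
Ring B has a continuous p-orbital overlap around the ring; 2 ring double bonds (4 π electrons) plus a heteroatom lone pair (2) give 6 π electrons. Since 6 = 4n+2 (n=1), ring B is aromatic (oxazole).
Ring C is fully conjugated (every ring atom contributes a p orbital); 2 ring double bonds (4 π electrons) plus a heteroatom lone pair (2) give 6 π electrons. 6 = 4(1)+2, so ring C is aromatic (thiophene).
Aromatic: B, C. Total: 2.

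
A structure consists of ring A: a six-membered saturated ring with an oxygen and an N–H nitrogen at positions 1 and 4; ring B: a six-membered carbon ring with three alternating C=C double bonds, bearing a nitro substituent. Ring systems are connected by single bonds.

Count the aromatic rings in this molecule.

1

Ring A has only sp³ atoms, so it is not fully conjugated — not aromatic (morpholine).
Ring B has a continuous p-orbital overlap around the ring; 3 ring double bonds give 6 π electrons. 6 = 4(1)+2, so ring B is aromatic (benzene).
Aromatic: B. Total: 1.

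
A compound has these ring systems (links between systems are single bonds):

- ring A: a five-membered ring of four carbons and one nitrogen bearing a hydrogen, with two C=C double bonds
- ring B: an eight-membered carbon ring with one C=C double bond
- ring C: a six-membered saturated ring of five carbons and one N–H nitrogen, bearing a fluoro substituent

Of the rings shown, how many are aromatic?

Ring A is planar and fully conjugated; 2 ring double bonds (4 π electrons) plus a heteroatom lone pair (2) give 6 π electrons. 6 = 4(1)+2, so ring A is aromatic (pyrrole).
Ring B has six sp³ carbons, so it is not fully conjugated — not aromatic (cyclooctene).
Ring C has only sp³ atoms, so it is not fully conjugated — not aromatic (piperidine).
Aromatic: A. Total: 1.

1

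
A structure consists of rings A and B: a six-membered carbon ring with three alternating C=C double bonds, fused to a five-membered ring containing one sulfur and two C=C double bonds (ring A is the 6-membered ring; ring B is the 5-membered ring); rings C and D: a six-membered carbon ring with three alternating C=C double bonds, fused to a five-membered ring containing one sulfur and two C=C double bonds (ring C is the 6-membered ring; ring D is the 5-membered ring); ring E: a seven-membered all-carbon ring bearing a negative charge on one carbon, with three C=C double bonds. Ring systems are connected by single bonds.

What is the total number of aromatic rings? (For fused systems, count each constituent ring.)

4

Rings A and B form a fused bicyclic system (with one sulfur) with 9 sp² atoms and 10 π electrons from ring double bonds plus a heteroatom lone pair. 10 = 4(2)+2, so the system is aromatic and both rings count as aromatic (benzothiophene).
Rings C and D form a fused bicyclic system (with one sulfur) with 9 sp² atoms and 10 π electrons from ring double bonds plus a heteroatom lone pair. 10 = 4(2)+2, so the system is aromatic and both rings count as aromatic (benzothiophene).
Ring E has only sp² ring atoms; a planar conformation would have a fully conjugated π system of 8 electrons. But 8 = 4(2), which is 4n not 4n+2, so ring E is not aromatic (cycloheptatrienyl anion).
Aromatic: A, B, C, D. Total: 4.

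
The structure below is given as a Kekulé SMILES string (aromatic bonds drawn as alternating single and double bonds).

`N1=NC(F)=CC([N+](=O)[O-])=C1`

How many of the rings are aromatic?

The SMILES encodes a six-membered ring with two adjacent nitrogens and three alternating double bonds.
The 6-membered ring with two nitrogens (1,2) is planar and fully conjugated; 3 ring double bonds give 6 π electrons. 6 = 4(1)+2, so it is aromatic (pyridazine).

1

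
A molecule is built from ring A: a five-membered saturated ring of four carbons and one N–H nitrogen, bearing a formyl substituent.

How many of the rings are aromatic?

0

Ring A has only sp³ atoms, so it is not fully conjugated — not aromatic (pyrrolidine).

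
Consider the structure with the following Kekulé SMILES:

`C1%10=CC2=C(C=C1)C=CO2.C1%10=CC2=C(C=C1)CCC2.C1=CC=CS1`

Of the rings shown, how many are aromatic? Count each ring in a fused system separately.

4

The SMILES encodes a six-membered carbon ring with three alternating C=C double bonds, fused to a five-membered ring containing one oxygen and two C=C double bonds; a six-membered carbon ring with three alternating C=C double bonds, fused to a saturated five-membered carbon ring; a five-membered ring of four carbons and one sulfur, with two C=C double bonds.
The fused 6/5-membered bicyclic (with one oxygen) is a single π system with 9 sp² atoms and 10 π electrons from ring double bonds plus a heteroatom lone pair. 10 = 4(2)+2, so the system is aromatic and both rings count as aromatic (benzofuran).
The 6-membered ring is planar and fully conjugated; 3 ring double bonds give 6 π electrons. That satisfies 4n+2 with n=1, so it is aromatic (benzene ring).
The 5-membered ring has three sp³ carbons, so it is not fully conjugated — not aromatic (cyclopentane ring).
The 5-membered ring with one sulfur is planar and fully conjugated; 2 ring double bonds (4 π electrons) plus a heteroatom lone pair (2) give 6 π electrons. Since 6 = 4n+2 (n=1), it is aromatic (thiophene).
4 of the 5 rings are aromatic. Total: 4.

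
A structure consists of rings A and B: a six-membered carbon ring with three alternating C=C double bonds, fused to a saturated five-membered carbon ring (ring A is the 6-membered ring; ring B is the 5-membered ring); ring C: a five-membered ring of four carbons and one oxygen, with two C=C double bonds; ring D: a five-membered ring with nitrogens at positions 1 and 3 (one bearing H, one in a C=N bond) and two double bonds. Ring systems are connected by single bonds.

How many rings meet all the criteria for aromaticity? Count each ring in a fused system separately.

3

Ring A has a continuous p-orbital overlap around the ring; 3 ring double bonds give 6 π electrons. That satisfies 4n+2 with n=1, so ring A is aromatic (benzene ring).
Ring B has three sp³ carbons, so it is not fully conjugated — not aromatic (cyclopentane ring).
Ring C is planar and fully conjugated; 2 ring double bonds (4 π electrons) plus a heteroatom lone pair (2) give 6 π electrons. Since 6 = 4n+2 (n=1), ring C is aromatic (furan).
Ring D has a continuous p-orbital overlap around the ring; 2 ring double bonds (4 π electrons) plus a heteroatom lone pair (2) give 6 π electrons. Since 6 = 4n+2 (n=1), ring D is aromatic (imidazole).
Aromatic: A, C, D. Total: 3.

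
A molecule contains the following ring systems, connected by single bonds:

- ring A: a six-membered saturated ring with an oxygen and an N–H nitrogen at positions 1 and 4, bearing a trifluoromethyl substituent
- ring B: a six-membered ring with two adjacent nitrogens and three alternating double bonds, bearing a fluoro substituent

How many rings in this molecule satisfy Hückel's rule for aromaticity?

1

Ring A has only sp³ atoms, so it is not fully conjugated — not aromatic (morpholine).
Ring B is fully conjugated (every ring atom contributes a p orbital); 3 ring double bonds give 6 π electrons. That satisfies 4n+2 with n=1, so ring B is aromatic (pyridazine).
Aromatic: B. Total: 1.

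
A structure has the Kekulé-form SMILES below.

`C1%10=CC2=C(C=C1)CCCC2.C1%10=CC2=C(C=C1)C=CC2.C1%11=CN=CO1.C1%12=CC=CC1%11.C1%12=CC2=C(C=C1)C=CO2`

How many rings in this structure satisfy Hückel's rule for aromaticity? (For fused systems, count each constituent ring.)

5

The SMILES encodes a six-membered carbon ring with three alternating C=C double bonds, fused to a saturated six-membered carbon ring; a six-membered carbon ring with three alternating C=C double bonds, fused to a five-membered carbon ring containing one C=C double bond and one sp³ carbon; a five-membered ring with an oxygen at position 1 and a nitrogen at position 3 (in a C=N bond), with two double bonds; a five-membered carbon ring with two conjugated C=C double bonds and one sp³ carbon; a six-membered carbon ring with three alternating C=C double bonds, fused to a five-membered ring containing one oxygen and two C=C double bonds.
The 6-membered ring has a continuous p-orbital overlap around the ring; 3 ring double bonds give 6 π electrons. Since 6 = 4n+2 (n=1), it is aromatic (benzene ring).
The second 6-membered ring has four sp³ carbons, so it is not fully conjugated — not aromatic (cyclohexane ring).
The third 6-membered ring has a continuous p-orbital overlap around the ring; 3 ring double bonds give 6 π electrons. 6 = 4(1)+2, so it is aromatic (benzene ring).
The 5-membered ring has one sp³ carbon, so it is not fully conjugated — not aromatic (cyclopentene ring).
The 5-membered ring with one oxygen and one =N– is fully conjugated (every ring atom contributes a p orbital); 2 ring double bonds (4 π electrons) plus a heteroatom lone pair (2) give 6 π electrons. 6 = 4(1)+2, so it is aromatic (oxazole).
The second 5-membered ring has one sp³ carbon, so it is not fully conjugated — not aromatic (cyclopentadiene).
The fused 6/5-membered bicyclic (with one oxygen) is a single π system with 9 sp² atoms and 10 π electrons from ring double bonds plus a heteroatom lone pair. 10 = 4(2)+2, so the system is aromatic and both rings count as aromatic (benzofuran).
5 of the 8 rings are aromatic. Total: 5.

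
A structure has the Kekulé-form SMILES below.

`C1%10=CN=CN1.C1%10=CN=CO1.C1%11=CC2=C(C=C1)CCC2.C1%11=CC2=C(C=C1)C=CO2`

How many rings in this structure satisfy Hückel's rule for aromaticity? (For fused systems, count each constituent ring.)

5

The SMILES encodes a five-membered ring with nitrogens at positions 1 and 3 (one bearing H, one in a C=N bond) and two double bonds; a five-membered ring with an oxygen at position 1 and a nitrogen at position 3 (in a C=N bond), with two double bonds; a six-membered carbon ring with three alternating C=C double bonds, fused to a saturated five-membered carbon ring; a six-membered carbon ring with three alternating C=C double bonds, fused to a five-membered ring containing one oxygen and two C=C double bonds.
The 5-membered ring with two nitrogens (one N–H, one =N–) is planar and fully conjugated; 2 ring double bonds (4 π electrons) plus a heteroatom lone pair (2) give 6 π electrons. Since 6 = 4n+2 (n=1), it is aromatic (imidazole).
The 5-membered ring with one oxygen and one =N– has a continuous p-orbital overlap around the ring; 2 ring double bonds (4 π electrons) plus a heteroatom lone pair (2) give 6 π electrons. That satisfies 4n+2 with n=1, so it is aromatic (oxazole).
The 6-membered ring is planar and fully conjugated; 3 ring double bonds give 6 π electrons. Since 6 = 4n+2 (n=1), it is aromatic (benzene ring).
The 5-membered ring has three sp³ carbons, so it is not fully conjugated — not aromatic (cyclopentane ring).
The fused 6/5-membered bicyclic (with one oxygen) is a single π system with 9 sp² atoms and 10 π electrons from ring double bonds plus a heteroatom lone pair. 10 = 4(2)+2, so the system is aromatic and both rings count as aromatic (benzofuran).
5 of the 6 rings are aromatic. Total: 5.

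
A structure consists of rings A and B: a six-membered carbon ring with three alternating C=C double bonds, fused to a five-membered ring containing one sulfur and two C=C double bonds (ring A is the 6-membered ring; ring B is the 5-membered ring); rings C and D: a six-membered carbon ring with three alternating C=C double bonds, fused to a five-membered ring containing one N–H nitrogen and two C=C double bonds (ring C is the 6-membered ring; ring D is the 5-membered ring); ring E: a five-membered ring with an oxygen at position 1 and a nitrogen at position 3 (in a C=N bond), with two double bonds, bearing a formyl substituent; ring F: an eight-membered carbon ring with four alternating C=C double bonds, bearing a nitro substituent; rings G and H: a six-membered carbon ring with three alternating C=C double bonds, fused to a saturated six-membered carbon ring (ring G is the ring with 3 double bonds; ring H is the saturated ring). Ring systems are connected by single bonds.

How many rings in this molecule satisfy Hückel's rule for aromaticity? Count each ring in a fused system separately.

Rings A and B form a fused bicyclic system (with one sulfur) with 9 sp² atoms and 10 π electrons from ring double bonds plus a heteroatom lone pair. 10 = 4(2)+2, so the system is aromatic and both rings count as aromatic (benzothiophene).
Rings C and D form a fused bicyclic system (with one N–H) with 9 sp² atoms and 10 π electrons from ring double bonds plus a heteroatom lone pair. 10 = 4(2)+2, so the system is aromatic and both rings count as aromatic (indole).
Ring E is fully conjugated (every ring atom contributes a p orbital); 2 ring double bonds (4 π electrons) plus a heteroatom lone pair (2) give 6 π electrons. Since 6 = 4n+2 (n=1), ring E is aromatic (oxazole).
Ring F has only sp² ring atoms; a planar conformation would have a fully conjugated π system of 8 electrons. But 8 = 4(2), which is 4n not 4n+2, so ring F is not aromatic (cyclooctatetraene) — cyclooctatetraene distorts into a non-planar tub to avoid antiaromaticity.
Ring G is fully conjugated (every ring atom contributes a p orbital); 3 ring double bonds give 6 π electrons. 6 = 4(1)+2, so ring G is aromatic (benzene ring).
Ring H has four sp³ carbons, so it is not fully conjugated — not aromatic (cyclohexane ring).
Aromatic: A, B, C, D, E, G. Total: 6.

6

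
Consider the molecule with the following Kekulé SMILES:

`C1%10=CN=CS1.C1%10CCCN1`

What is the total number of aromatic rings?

The SMILES encodes a five-membered ring with a sulfur at position 1 and a nitrogen at position 3 (in a C=N bond), with two double bonds; a five-membered saturated ring of four carbons and one N–H nitrogen.
The 5-membered ring with one sulfur and one =N– is planar and fully conjugated; 2 ring double bonds (4 π electrons) plus a heteroatom lone pair (2) give 6 π electrons. Since 6 = 4n+2 (n=1), it is aromatic (thiazole).
The 5-membered ring with one N–H has only sp³ atoms, so it is not fully conjugated — not aromatic (pyrrolidine).
1 of the 2 rings is aromatic. Total: 1.

1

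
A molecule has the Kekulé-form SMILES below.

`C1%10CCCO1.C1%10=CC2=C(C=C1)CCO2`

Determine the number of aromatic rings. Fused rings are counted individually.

1

The SMILES encodes a five-membered saturated ring of four carbons and one oxygen; a six-membered carbon ring with three alternating C=C double bonds, fused to a five-membered ring containing one oxygen and two sp³ carbons.
The 5-membered ring with one oxygen has only sp³ atoms, so it is not fully conjugated — not aromatic (tetrahydrofuran).
The 6-membered ring is planar and fully conjugated; 3 ring double bonds give 6 π electrons. Since 6 = 4n+2 (n=1), it is aromatic (benzene ring).
The second 5-membered ring with one oxygen has two sp³ carbons, so it is not fully conjugated — not aromatic (oxolane ring).
1 of the 3 rings is aromatic. Total: 1.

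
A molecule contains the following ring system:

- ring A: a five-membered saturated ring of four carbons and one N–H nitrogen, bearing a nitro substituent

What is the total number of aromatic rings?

Ring A has only sp³ atoms, so it is not fully conjugated — not aromatic (pyrrolidine).

0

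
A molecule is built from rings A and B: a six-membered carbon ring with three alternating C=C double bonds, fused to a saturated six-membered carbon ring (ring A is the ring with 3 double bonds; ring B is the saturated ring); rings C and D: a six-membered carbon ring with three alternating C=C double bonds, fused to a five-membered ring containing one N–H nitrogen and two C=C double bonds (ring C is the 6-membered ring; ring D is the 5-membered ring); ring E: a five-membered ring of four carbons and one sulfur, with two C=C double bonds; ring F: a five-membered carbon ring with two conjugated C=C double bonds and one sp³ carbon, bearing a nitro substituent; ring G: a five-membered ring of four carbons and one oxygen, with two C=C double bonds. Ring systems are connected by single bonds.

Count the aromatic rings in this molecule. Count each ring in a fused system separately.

Ring A is fully conjugated (every ring atom contributes a p orbital); 3 ring double bonds give 6 π electrons. Since 6 = 4n+2 (n=1), ring A is aromatic (benzene ring).
Ring B has four sp³ carbons, so it is not fully conjugated — not aromatic (cyclohexane ring).
Rings C and D form a fused bicyclic system (with one N–H) with 9 sp² atoms and 10 π electrons from ring double bonds plus a heteroatom lone pair. 10 = 4(2)+2, so the system is aromatic and both rings count as aromatic (indole).
Ring E has a continuous p-orbital overlap around the ring; 2 ring double bonds (4 π electrons) plus a heteroatom lone pair (2) give 6 π electrons. Since 6 = 4n+2 (n=1), ring E is aromatic (thiophene).
Ring F has one sp³ carbon, so it is not fully conjugated — not aromatic (cyclopentadiene).
Ring G is planar and fully conjugated; 2 ring double bonds (4 π electrons) plus a heteroatom lone pair (2) give 6 π electrons. 6 = 4(1)+2, so ring G is aromatic (furan).
Aromatic: A, C, D, E, G. Total: 5.

5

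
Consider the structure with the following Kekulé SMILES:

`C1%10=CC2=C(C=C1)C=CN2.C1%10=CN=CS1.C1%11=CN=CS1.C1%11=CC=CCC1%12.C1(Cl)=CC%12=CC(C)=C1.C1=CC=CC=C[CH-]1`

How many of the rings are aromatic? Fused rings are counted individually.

5

The SMILES encodes a six-membered carbon ring with three alternating C=C double bonds, fused to a five-membered ring containing one N–H nitrogen and two C=C double bonds; a five-membered ring with a sulfur at position 1 and a nitrogen at position 3 (in a C=N bond), with two double bonds; a five-membered ring with a sulfur at position 1 and a nitrogen at position 3 (in a C=N bond), with two double bonds; a six-membered carbon ring with two conjugated C=C double bonds and two sp³ carbons; a six-membered carbon ring with three alternating C=C double bonds; a seven-membered all-carbon ring bearing a negative charge on one carbon, with three C=C double bonds.
The fused 6/5-membered bicyclic (with one N–H) is a single π system with 9 sp² atoms and 10 π electrons from ring double bonds plus a heteroatom lone pair. 10 = 4(2)+2, so the system is aromatic and both rings count as aromatic (indole).
The 5-membered ring with one sulfur and one =N– has a continuous p-orbital overlap around the ring; 2 ring double bonds (4 π electrons) plus a heteroatom lone pair (2) give 6 π electrons. 6 = 4(1)+2, so it is aromatic (thiazole).
The second 5-membered ring with one sulfur and one =N– is planar and fully conjugated; 2 ring double bonds (4 π electrons) plus a heteroatom lone pair (2) give 6 π electrons. That satisfies 4n+2 with n=1, so it is aromatic (thiazole).
The 6-membered ring has two sp³ carbons, so it is not fully conjugated — not aromatic (1,3-cyclohexadiene).
The second 6-membered ring is fully conjugated (every ring atom contributes a p orbital); 3 ring double bonds give 6 π electrons. Since 6 = 4n+2 (n=1), it is aromatic (benzene).
The 7-membered ring has only sp² ring atoms; a planar conformation would have a fully conjugated π system of 8 electrons. But 8 = 4(2), which is 4n not 4n+2, so it is not aromatic (cycloheptatrienyl anion).
5 of the 7 rings are aromatic. Total: 5.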